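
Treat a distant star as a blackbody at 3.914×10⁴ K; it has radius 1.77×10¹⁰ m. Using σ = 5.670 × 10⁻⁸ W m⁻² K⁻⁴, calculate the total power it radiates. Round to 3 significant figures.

P ≈ 5.24×10³² W

Surface area A = 4πR² = 4π(1.77×10¹⁰ m)² = 3.93692×10²¹ m².
P = σAT⁴ = 5.670×10⁻⁸ × 3.93692×10²¹ × (3.914×10⁴)⁴ = 5.24×10³² W.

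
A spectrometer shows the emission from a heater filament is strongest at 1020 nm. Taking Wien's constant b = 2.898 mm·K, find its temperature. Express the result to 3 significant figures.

Wien's law gives T = b/λ_max = (2.898×10⁻³ m·K)/(1.020×10⁻⁶ m) = 2.84×10³ K.

T ≈ 2.84×10³ K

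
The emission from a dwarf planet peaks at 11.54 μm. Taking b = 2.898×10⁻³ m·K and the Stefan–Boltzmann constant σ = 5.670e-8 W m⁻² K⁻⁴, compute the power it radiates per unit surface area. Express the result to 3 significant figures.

I ≈ 226 W/m²

Wien's law: T = b/λ_max = 2.898×10⁻³/1.154×10⁻⁵ = 251.127 K.
Then I = σT⁴ = 5.670×10⁻⁸×(251.127)⁴ = 226 W/m².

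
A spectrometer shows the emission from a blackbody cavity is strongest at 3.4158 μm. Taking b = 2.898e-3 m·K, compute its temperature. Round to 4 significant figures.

T ≈ 848.4 K

Wien's law gives T = b/λ_max = (2.898×10⁻³ m·K)/(3.4158×10⁻⁶ m) = 848.4 K.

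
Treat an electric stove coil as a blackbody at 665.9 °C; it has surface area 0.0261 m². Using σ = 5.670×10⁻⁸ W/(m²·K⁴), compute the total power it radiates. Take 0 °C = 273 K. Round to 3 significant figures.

P ≈ 1.15×10³ W

T = 665.9 °C + 273 = 938.9 K.
Area A = 0.0261 m².
P = σAT⁴ = 5.670×10⁻⁸ × 0.0261 × (938.9)⁴ = 1.15×10³ W.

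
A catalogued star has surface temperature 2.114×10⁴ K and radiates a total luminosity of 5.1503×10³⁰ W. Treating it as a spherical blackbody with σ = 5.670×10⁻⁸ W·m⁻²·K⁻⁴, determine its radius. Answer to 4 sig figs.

R ≈ 6.016×10⁹ m

L = 4πR²σT⁴ ⇒ R = √(L/(4πσT⁴)).
σT⁴ = 1.13241×10¹⁰ W/m², so R = √(5.1503×10³⁰/(4π×1.13241×10¹⁰)) = 6.016×10⁹ m.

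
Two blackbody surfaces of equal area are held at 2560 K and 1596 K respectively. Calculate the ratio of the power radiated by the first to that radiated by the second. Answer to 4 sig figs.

With equal areas, P₁/P₂ = (T₁/T₂)⁴ = (2560/1596)⁴ = 6.620.

P₁/P₂ ≈ 6.620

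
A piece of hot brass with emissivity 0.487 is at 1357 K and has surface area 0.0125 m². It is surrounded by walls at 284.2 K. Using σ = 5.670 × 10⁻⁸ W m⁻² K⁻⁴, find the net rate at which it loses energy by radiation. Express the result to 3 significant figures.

Area A = 0.0125 m².
Net radiated power P_net = εσA(T⁴ − T₀⁴) = 0.487×5.670×10⁻⁸×0.0125×(1357⁴ − 284.2⁴).
T⁴ − T₀⁴ = 3.39093×10¹² − 6.52373×10⁹ = 3.38441×10¹² K⁴, so P_net = 1.17×10³ W.

Net loss ≈ 1.17×10³ W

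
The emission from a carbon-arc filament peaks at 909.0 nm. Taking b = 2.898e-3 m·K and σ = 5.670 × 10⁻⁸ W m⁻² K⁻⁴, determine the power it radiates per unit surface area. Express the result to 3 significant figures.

Wien's law: T = b/λ_max = 2.898×10⁻³/9.090×10⁻⁷ = 3188.12 K.
Then I = σT⁴ = 5.670×10⁻⁸×(3188.12)⁴ = 5.86×10⁶ W/m².

I ≈ 5.86×10⁶ W/m²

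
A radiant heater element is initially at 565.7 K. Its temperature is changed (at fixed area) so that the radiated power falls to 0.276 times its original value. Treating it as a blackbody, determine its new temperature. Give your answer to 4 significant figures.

T₂ ≈ 410.0 K

P ∝ T⁴, so T₂/T₁ = (P₂/P₁)^(1/4) = (0.276)^(1/4) = 0.724815.
T₂ = 565.7 × 0.724815 = 410.0 K.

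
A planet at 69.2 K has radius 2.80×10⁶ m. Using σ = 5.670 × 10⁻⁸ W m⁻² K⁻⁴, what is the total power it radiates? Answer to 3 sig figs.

P ≈ 1.28×10¹⁴ W

Surface area A = 4πR² = 4π(2.80×10⁶ m)² = 9.85203×10¹³ m².
P = σAT⁴ = 5.670×10⁻⁸ × 9.85203×10¹³ × (69.2)⁴ = 1.28×10¹⁴ W.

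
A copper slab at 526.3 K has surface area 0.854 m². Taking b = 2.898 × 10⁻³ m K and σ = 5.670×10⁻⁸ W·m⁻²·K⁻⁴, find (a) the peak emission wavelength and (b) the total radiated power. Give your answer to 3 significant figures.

(a) λ_max = b/T = 2.898×10⁻³/526.3 = 5.506×10⁻⁶ m = 5.51 μm.
Area A = 0.854 m².
(b) P = σAT⁴ = 5.670×10⁻⁸×0.854×(526.3)⁴ = 3.72×10³ W.

λ_max ≈ 5.51 μm; P ≈ 3.72×10³ W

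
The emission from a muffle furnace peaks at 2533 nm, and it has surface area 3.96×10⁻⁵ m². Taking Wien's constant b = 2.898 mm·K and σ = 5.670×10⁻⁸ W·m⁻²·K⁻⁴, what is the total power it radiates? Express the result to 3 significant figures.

P ≈ 3.85 W

Wien's law: T = b/λ_max = 2.898×10⁻³/2.533×10⁻⁶ = 1144.10 K.
Area A = 3.96×10⁻⁵ m².
Then P = σAT⁴ = 5.670×10⁻⁸×3.96×10⁻⁵×(1144.10)⁴ = 3.85 W.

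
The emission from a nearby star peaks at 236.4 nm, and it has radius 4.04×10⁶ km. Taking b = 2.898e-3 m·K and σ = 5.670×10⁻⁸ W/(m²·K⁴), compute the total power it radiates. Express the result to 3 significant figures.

Wien's law: T = b/λ_max = 2.898×10⁻³/2.364×10⁻⁷ = 12258.9 K.
Surface area A = 4πR² = 4π(4.04×10⁹ m)² = 2.05103×10²⁰ m².
Then P = σAT⁴ = 5.670×10⁻⁸×2.05103×10²⁰×(12258.9)⁴ = 2.63×10²⁹ W.

P ≈ 2.63×10²⁹ W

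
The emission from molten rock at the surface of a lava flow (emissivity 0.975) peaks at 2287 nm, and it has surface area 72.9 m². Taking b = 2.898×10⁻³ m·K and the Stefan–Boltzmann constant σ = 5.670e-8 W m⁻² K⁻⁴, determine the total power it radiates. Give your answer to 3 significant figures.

P ≈ 1.04×10⁷ W

Wien's law: T = b/λ_max = 2.898×10⁻³/2.287×10⁻⁶ = 1267.16 K.
Area A = 72.9 m².
Then P = εσAT⁴ = 0.975×5.670×10⁻⁸×72.9×(1267.16)⁴ = 1.04×10⁷ W.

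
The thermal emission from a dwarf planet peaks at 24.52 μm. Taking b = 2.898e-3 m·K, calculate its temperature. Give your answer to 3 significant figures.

T ≈ 118 K

Wien's law gives T = b/λ_max = (2.898×10⁻³ m·K)/(2.452×10⁻⁵ m) = 118 K.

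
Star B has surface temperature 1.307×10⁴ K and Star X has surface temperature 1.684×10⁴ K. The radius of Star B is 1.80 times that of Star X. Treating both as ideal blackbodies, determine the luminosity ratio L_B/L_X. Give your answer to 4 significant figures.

L ∝ R²T⁴, so L_B/L_X = (R_B/R_X)²(T_B/T_X)⁴ = (1.80)² × (1.307×10⁴/1.684×10⁴)⁴ = 3.24 × 0.362856 = 1.176.

L_B/L_X ≈ 1.176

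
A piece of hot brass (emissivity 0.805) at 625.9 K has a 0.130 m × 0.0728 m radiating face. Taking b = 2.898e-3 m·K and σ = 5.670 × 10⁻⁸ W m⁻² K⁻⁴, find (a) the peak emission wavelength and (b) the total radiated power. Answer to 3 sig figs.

λ_max ≈ 4.63 μm; P ≈ 66.3 W

(a) λ_max = b/T = 2.898×10⁻³/625.9 = 4.630×10⁻⁶ m = 4.63 μm.
Area A = 0.130 × 0.0728 = 9.464×10⁻³ m².
(b) P = εσAT⁴ = 0.805×5.670×10⁻⁸×9.464×10⁻³×(625.9)⁴ = 66.3 W.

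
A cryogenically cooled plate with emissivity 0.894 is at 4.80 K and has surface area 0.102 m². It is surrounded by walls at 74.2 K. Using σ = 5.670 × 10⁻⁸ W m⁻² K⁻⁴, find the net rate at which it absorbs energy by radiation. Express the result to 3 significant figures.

Area A = 0.102 m².
Net radiated power P_net = εσA(T⁴ − T₀⁴) = 0.894×5.670×10⁻⁸×0.102×(4.80⁴ − 74.2⁴).
T⁴ − T₀⁴ = 530.842 − 3.03121×10⁷ = -3.03116×10⁷ K⁴, so P_net = -0.157 W — negative, meaning a net gain of 0.157 W.

Net gain ≈ 0.157 W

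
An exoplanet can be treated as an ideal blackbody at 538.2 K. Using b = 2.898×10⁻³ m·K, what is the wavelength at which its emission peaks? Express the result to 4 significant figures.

λ_max ≈ 5.385 μm

Wien's displacement law: λ_max = b/T = (2.898×10⁻³ m·K)/(538.2 K) = 5.3846×10⁻⁶ m.
That is 5.385 μm, in the infrared range.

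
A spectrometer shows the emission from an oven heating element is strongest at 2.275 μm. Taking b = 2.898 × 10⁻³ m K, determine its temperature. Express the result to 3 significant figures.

Wien's law gives T = b/λ_max = (2.898×10⁻³ m·K)/(2.275×10⁻⁶ m) = 1.27×10³ K.

T ≈ 1.27×10³ K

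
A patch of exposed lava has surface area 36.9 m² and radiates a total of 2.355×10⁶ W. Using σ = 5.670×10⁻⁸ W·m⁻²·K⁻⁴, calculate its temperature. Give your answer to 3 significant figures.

T ≈ 1.03×10³ K

Area A = 36.9 m².
P = σAT⁴ ⇒ T = (P/(σA))^(1/4) = (2.355×10⁶/(5.670×10⁻⁸×36.9))^(1/4) = 1.03×10³ K.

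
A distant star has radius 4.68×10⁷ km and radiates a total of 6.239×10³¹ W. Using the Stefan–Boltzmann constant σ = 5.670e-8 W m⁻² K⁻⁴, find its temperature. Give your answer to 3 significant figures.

T ≈ 1.41×10⁴ K

Surface area A = 4πR² = 4π(4.68×10¹⁰ m)² = 2.75234×10²² m².
P = σAT⁴ ⇒ T = (P/(σA))^(1/4) = (6.239×10³¹/(5.670×10⁻⁸×2.75234×10²²))^(1/4) = 1.41×10⁴ K.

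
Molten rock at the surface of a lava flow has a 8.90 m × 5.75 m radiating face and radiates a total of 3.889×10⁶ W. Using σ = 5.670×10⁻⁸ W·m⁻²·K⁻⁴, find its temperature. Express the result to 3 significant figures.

T ≈ 1.08×10³ K

Area A = 8.90 × 5.75 = 51.175 m².
P = σAT⁴ ⇒ T = (P/(σA))^(1/4) = (3.889×10⁶/(5.670×10⁻⁸×51.175))^(1/4) = 1.08×10³ K.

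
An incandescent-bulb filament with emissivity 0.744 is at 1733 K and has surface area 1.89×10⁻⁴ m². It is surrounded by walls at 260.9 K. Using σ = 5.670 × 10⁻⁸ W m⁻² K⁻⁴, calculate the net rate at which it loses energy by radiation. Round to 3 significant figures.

Area A = 1.89×10⁻⁴ m².
Net radiated power P_net = εσA(T⁴ − T₀⁴) = 0.744×5.670×10⁻⁸×1.89×10⁻⁴×(1733⁴ − 260.9⁴).
T⁴ − T₀⁴ = 9.01974×10¹² − 4.63336×10⁹ = 9.01511×10¹² K⁴, so P_net = 71.9 W.

Net loss ≈ 71.9 W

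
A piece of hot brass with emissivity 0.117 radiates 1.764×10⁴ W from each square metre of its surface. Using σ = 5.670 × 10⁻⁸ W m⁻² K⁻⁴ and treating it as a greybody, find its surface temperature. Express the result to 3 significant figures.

T ≈ 1.28×10³ K

I = εσT⁴, so T = (I/εσ)^(1/4) = (1.764×10⁴/(0.117×5.670×10⁻⁸))^(1/4) = 1.28×10³ K.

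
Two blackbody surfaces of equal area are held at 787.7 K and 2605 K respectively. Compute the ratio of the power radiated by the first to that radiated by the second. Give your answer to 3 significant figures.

P₁/P₂ ≈ 8.36×10⁻³

With equal areas, P₁/P₂ = (T₁/T₂)⁴ = (787.7/2605)⁴ = 8.36×10⁻³.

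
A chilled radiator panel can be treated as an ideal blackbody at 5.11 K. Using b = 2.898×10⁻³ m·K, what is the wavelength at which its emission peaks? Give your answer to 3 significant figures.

Wien's displacement law: λ_max = b/T = (2.898×10⁻³ m·K)/(5.11 K) = 5.671×10⁻⁴ m.
That is 0.567 mm, in the infrared range.

λ_max ≈ 0.567 mm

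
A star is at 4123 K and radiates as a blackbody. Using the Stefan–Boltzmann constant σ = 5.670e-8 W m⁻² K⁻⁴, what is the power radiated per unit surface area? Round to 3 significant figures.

I ≈ 1.64×10⁷ W/m²

Stefan–Boltzmann: I = σT⁴ = 5.670×10⁻⁸ × (4123)⁴ = 1.64×10⁷ W/m².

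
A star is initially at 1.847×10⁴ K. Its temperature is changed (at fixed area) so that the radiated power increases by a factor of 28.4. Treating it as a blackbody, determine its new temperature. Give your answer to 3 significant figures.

P ∝ T⁴, so T₂/T₁ = (P₂/P₁)^(1/4) = (28.4)^(1/4) = 2.30850.
T₂ = 1.847×10⁴ × 2.30850 = 4.26×10⁴ K.

T₂ ≈ 4.26×10⁴ K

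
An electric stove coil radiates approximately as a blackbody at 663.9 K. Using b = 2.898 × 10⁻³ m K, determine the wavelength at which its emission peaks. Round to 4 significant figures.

λ_max ≈ 4.365 μm

Wien's displacement law: λ_max = b/T = (2.898×10⁻³ m·K)/(663.9 K) = 4.3651×10⁻⁶ m.
That is 4.365 μm, in the infrared range.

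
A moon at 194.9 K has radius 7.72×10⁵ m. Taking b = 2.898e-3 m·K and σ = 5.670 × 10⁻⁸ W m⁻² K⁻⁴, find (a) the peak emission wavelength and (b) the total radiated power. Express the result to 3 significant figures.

λ_max ≈ 14.9 μm; P ≈ 6.13×10¹⁴ W

(a) λ_max = b/T = 2.898×10⁻³/194.9 = 1.487×10⁻⁵ m = 14.9 μm.
Surface area A = 4πR² = 4π(7.72×10⁵ m)² = 7.48936×10¹² m².
(b) P = σAT⁴ = 5.670×10⁻⁸×7.48936×10¹²×(194.9)⁴ = 6.13×10¹⁴ W.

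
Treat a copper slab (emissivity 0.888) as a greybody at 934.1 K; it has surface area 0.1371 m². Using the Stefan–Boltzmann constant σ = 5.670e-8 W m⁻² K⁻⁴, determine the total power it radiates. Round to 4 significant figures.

Area A = 0.1371 m².
P = εσAT⁴ = 0.888 × 5.670×10⁻⁸ × 0.1371 × (934.1)⁴ = 5255 W.

P ≈ 5255 W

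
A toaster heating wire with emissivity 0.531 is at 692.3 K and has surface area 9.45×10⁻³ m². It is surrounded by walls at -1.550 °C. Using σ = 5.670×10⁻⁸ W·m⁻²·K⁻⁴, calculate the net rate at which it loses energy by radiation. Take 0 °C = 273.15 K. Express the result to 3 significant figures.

Net loss ≈ 63.8 W

Surroundings: T = -1.550 °C + 273.15 = 271.600 K.
Area A = 9.45×10⁻³ m².
Net radiated power P_net = εσA(T⁴ − T₀⁴) = 0.531×5.670×10⁻⁸×9.45×10⁻³×(692.3⁴ − 271.600⁴).
T⁴ − T₀⁴ = 2.29709×10¹¹ − 5.44151×10⁹ = 2.24267×10¹¹ K⁴, so P_net = 63.8 W.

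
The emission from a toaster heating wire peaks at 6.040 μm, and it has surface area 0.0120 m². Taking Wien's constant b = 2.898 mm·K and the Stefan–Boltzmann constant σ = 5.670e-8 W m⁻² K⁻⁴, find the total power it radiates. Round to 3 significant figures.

Wien's law: T = b/λ_max = 2.898×10⁻³/6.040×10⁻⁶ = 479.801 K.
Area A = 0.0120 m².
Then P = σAT⁴ = 5.670×10⁻⁸×0.0120×(479.801)⁴ = 36.1 W.

P ≈ 36.1 W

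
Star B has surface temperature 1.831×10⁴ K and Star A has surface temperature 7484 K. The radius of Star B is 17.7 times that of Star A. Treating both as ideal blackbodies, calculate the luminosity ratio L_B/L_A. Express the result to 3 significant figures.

L_B/L_A ≈ 1.12×10⁴

L ∝ R²T⁴, so L_B/L_A = (R_B/R_A)²(T_B/T_A)⁴ = (17.7)² × (1.831×10⁴/7484)⁴ = 313.29 × 35.8276 = 1.12×10⁴.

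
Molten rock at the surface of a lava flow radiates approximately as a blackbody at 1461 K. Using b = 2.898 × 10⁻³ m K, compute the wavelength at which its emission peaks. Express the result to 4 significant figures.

λ_max ≈ 1984 nm

Wien's displacement law: λ_max = b/T = (2.898×10⁻³ m·K)/(1461 K) = 1.9836×10⁻⁶ m.
That is 1984 nm, in the infrared range.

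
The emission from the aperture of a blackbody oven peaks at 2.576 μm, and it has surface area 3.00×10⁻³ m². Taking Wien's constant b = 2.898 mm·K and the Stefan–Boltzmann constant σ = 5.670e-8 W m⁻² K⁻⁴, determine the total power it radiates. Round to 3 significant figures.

Wien's law: T = b/λ_max = 2.898×10⁻³/2.576×10⁻⁶ = 1125.00 K.
Area A = 3.00×10⁻³ m².
Then P = σAT⁴ = 5.670×10⁻⁸×3.00×10⁻³×(1125.00)⁴ = 272 W.

P ≈ 272 W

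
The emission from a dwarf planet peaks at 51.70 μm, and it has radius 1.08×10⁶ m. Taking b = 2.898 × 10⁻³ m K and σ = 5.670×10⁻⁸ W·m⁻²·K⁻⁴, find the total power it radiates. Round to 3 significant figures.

Wien's law: T = b/λ_max = 2.898×10⁻³/5.170×10⁻⁵ = 56.0542 K.
Surface area A = 4πR² = 4π(1.08×10⁶ m)² = 1.46574×10¹³ m².
Then P = σAT⁴ = 5.670×10⁻⁸×1.46574×10¹³×(56.0542)⁴ = 8.20×10¹² W.

P ≈ 8.20×10¹² W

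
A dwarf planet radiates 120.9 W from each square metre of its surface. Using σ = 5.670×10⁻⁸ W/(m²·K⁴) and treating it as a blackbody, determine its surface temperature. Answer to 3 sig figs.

I = σT⁴, so T = (I/σ)^(1/4) = (120.9/(5.670×10⁻⁸))^(1/4) = 215 K.

T ≈ 215 K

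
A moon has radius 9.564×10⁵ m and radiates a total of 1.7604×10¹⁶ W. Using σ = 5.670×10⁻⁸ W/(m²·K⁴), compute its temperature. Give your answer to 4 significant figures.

Surface area A = 4πR² = 4π(9.564×10⁵ m)² = 1.14945×10¹³ m².
P = σAT⁴ ⇒ T = (P/(σA))^(1/4) = (1.7604×10¹⁶/(5.670×10⁻⁸×1.14945×10¹³))^(1/4) = 405.4 K.

T ≈ 405.4 K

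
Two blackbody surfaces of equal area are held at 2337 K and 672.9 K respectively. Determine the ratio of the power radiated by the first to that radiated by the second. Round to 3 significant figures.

P₁/P₂ ≈ 145

With equal areas, P₁/P₂ = (T₁/T₂)⁴ = (2337/672.9)⁴ = 145.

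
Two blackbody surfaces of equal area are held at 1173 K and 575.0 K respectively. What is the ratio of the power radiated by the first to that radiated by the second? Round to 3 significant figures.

P₁/P₂ ≈ 17.3

With equal areas, P₁/P₂ = (T₁/T₂)⁴ = (1173/575.0)⁴ = 17.3.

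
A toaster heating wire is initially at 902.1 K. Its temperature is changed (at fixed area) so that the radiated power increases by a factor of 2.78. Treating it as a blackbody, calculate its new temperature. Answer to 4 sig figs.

P ∝ T⁴, so T₂/T₁ = (P₂/P₁)^(1/4) = (2.78)^(1/4) = 1.29125.
T₂ = 902.1 × 1.29125 = 1165 K.

T₂ ≈ 1165 K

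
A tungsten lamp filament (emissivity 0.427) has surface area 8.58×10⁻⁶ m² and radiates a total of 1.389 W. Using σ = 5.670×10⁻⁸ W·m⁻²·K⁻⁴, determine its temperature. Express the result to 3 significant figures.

T ≈ 1.61×10³ K

Area A = 8.58×10⁻⁶ m².
P = εσAT⁴ ⇒ T = (P/(εσA))^(1/4) = (1.389/(0.427×5.670×10⁻⁸×8.58×10⁻⁶))^(1/4) = 1.61×10³ K.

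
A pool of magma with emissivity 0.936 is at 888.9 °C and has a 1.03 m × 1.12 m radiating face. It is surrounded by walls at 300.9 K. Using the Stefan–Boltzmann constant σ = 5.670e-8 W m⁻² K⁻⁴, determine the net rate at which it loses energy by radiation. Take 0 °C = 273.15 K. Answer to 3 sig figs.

Net loss ≈ 1.11×10⁵ W

T = 888.9 °C + 273.15 = 1162.05 K.
Area A = 1.03 × 1.12 = 1.1536 m².
Net radiated power P_net = εσA(T⁴ − T₀⁴) = 0.936×5.670×10⁻⁸×1.1536×(1162.05⁴ − 300.9⁴).
T⁴ − T₀⁴ = 1.82347×10¹² − 8.19764×10⁹ = 1.81527×10¹² K⁴, so P_net = 1.11×10⁵ W.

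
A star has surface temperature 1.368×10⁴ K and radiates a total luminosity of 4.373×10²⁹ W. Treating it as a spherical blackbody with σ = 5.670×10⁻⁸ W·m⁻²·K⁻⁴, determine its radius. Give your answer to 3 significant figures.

R ≈ 4.19×10⁹ m

L = 4πR²σT⁴ ⇒ R = √(L/(4πσT⁴)).
σT⁴ = 1.98576×10⁹ W/m², so R = √(4.373×10²⁹/(4π×1.98576×10⁹)) = 4.19×10⁹ m.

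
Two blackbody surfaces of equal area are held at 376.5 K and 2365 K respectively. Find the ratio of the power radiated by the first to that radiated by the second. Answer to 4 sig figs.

P₁/P₂ ≈ 6.423×10⁻⁴

With equal areas, P₁/P₂ = (T₁/T₂)⁴ = (376.5/2365)⁴ = 6.423×10⁻⁴.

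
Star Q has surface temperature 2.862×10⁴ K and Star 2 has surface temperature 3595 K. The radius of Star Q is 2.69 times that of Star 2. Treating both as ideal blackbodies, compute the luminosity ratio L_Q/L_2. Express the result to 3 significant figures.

L ∝ R²T⁴, so L_Q/L_2 = (R_Q/R_2)²(T_Q/T_2)⁴ = (2.69)² × (2.862×10⁴/3595)⁴ = 7.2361 × 4016.83 = 2.91×10⁴.

L_Q/L_2 ≈ 2.91×10⁴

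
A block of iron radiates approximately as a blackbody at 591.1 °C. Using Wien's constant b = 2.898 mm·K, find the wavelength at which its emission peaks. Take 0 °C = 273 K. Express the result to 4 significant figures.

T = 591.1 °C + 273 = 864.1 K.
Wien's displacement law: λ_max = b/T = (2.898×10⁻³ m·K)/(864.1 K) = 3.3538×10⁻⁶ m.
That is 3.354 μm, in the infrared range.

λ_max ≈ 3.354 μm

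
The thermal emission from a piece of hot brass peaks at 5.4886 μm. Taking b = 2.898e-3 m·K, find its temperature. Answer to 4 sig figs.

Wien's law gives T = b/λ_max = (2.898×10⁻³ m·K)/(5.4886×10⁻⁶ m) = 528.0 K.

T ≈ 528.0 K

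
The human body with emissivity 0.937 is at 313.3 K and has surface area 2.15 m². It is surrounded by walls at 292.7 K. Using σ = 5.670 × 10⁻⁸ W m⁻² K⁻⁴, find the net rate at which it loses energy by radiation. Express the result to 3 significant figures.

Area A = 2.15 m².
Net radiated power P_net = εσA(T⁴ − T₀⁴) = 0.937×5.670×10⁻⁸×2.15×(313.3⁴ − 292.7⁴).
T⁴ − T₀⁴ = 9.63478×10⁹ − 7.33991×10⁹ = 2.29487×10⁹ K⁴, so P_net = 262 W.

Net loss ≈ 262 W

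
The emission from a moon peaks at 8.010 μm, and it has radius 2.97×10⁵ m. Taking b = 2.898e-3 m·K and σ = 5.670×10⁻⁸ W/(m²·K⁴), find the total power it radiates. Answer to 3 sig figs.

Wien's law: T = b/λ_max = 2.898×10⁻³/8.010×10⁻⁶ = 361.798 K.
Surface area A = 4πR² = 4π(2.97×10⁵ m)² = 1.10847×10¹² m².
Then P = σAT⁴ = 5.670×10⁻⁸×1.10847×10¹²×(361.798)⁴ = 1.08×10¹⁵ W.

P ≈ 1.08×10¹⁵ W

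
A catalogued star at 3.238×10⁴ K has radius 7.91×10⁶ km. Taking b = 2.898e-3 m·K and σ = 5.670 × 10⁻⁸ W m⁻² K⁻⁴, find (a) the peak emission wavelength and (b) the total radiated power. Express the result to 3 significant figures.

λ_max ≈ 89.5 nm; P ≈ 4.90×10³¹ W

(a) λ_max = b/T = 2.898×10⁻³/3.238×10⁴ = 8.950×10⁻⁸ m = 89.5 nm.
Surface area A = 4πR² = 4π(7.91×10⁹ m)² = 7.86254×10²⁰ m².
(b) P = σAT⁴ = 5.670×10⁻⁸×7.86254×10²⁰×(3.238×10⁴)⁴ = 4.90×10³¹ W.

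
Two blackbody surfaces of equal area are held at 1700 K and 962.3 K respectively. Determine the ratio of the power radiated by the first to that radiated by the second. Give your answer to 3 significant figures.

P₁/P₂ ≈ 9.74

With equal areas, P₁/P₂ = (T₁/T₂)⁴ = (1700/962.3)⁴ = 9.74.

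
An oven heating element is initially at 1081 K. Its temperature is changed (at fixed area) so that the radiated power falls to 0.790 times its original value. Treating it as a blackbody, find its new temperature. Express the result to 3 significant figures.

T₂ ≈ 1.02×10³ K

P ∝ T⁴, so T₂/T₁ = (P₂/P₁)^(1/4) = (0.790)^(1/4) = 0.942772.
T₂ = 1081 × 0.942772 = 1.02×10³ K.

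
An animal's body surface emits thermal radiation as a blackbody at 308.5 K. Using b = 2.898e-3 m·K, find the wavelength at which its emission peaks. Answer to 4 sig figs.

λ_max ≈ 9.394 μm

Wien's displacement law: λ_max = b/T = (2.898×10⁻³ m·K)/(308.5 K) = 9.3938×10⁻⁶ m.
That is 9.394 μm, in the infrared range.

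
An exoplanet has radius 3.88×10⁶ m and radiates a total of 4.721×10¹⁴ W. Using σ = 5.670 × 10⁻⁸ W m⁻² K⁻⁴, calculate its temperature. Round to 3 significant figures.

T ≈ 81.5 K

Surface area A = 4πR² = 4π(3.88×10⁶ m)² = 1.89179×10¹⁴ m².
P = σAT⁴ ⇒ T = (P/(σA))^(1/4) = (4.721×10¹⁴/(5.670×10⁻⁸×1.89179×10¹⁴))^(1/4) = 81.5 K.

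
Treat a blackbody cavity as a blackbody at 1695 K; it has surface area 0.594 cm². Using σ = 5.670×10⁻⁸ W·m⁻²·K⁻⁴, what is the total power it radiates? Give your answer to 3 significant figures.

Area A = 0.594 cm² = 5.94×10⁻⁵ m².
P = σAT⁴ = 5.670×10⁻⁸ × 5.94×10⁻⁵ × (1695)⁴ = 27.8 W.

P ≈ 27.8 W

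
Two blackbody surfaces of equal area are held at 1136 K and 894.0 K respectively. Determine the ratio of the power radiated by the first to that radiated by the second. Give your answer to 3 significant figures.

With equal areas, P₁/P₂ = (T₁/T₂)⁴ = (1136/894.0)⁴ = 2.61.

P₁/P₂ ≈ 2.61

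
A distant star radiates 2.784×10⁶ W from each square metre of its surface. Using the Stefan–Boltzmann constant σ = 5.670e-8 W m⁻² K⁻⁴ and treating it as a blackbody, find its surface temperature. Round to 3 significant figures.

T ≈ 2.65×10³ K

I = σT⁴, so T = (I/σ)^(1/4) = (2.784×10⁶/(5.670×10⁻⁸))^(1/4) = 2.65×10³ K.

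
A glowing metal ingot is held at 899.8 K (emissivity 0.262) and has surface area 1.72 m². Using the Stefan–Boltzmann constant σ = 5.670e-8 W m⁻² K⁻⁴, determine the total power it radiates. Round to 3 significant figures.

Area A = 1.72 m².
P = εσAT⁴ = 0.262 × 5.670×10⁻⁸ × 1.72 × (899.8)⁴ = 1.67×10⁴ W.

P ≈ 1.67×10⁴ W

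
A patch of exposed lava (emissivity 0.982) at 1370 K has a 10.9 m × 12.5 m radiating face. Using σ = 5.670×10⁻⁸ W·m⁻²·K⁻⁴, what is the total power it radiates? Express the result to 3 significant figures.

P ≈ 2.67×10⁷ W

Area A = 10.9 × 12.5 = 136.25 m².
P = εσAT⁴ = 0.982 × 5.670×10⁻⁸ × 136.25 × (1370)⁴ = 2.67×10⁷ W.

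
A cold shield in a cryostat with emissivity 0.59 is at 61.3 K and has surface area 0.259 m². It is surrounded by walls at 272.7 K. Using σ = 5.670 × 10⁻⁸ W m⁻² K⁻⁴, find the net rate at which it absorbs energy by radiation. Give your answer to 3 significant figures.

Area A = 0.259 m².
Net radiated power P_net = εσA(T⁴ − T₀⁴) = 0.59×5.670×10⁻⁸×0.259×(61.3⁴ − 272.7⁴).
T⁴ − T₀⁴ = 1.41202×10⁷ − 5.53020×10⁹ = -5.51608×10⁹ K⁴, so P_net = -47.8 W — negative, meaning a net gain of 47.8 W.

Net gain ≈ 47.8 W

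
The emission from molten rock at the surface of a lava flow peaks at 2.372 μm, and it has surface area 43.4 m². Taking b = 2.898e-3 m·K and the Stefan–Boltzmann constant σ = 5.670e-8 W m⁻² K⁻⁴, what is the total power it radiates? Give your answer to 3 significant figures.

P ≈ 5.48×10⁶ W

Wien's law: T = b/λ_max = 2.898×10⁻³/2.372×10⁻⁶ = 1221.75 K.
Area A = 43.4 m².
Then P = σAT⁴ = 5.670×10⁻⁸×43.4×(1221.75)⁴ = 5.48×10⁶ W.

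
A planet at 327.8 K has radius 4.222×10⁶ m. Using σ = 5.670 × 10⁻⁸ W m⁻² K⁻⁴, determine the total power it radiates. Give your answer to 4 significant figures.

Surface area A = 4πR² = 4π(4.222×10⁶ m)² = 2.23999×10¹⁴ m².
P = σAT⁴ = 5.670×10⁻⁸ × 2.23999×10¹⁴ × (327.8)⁴ = 1.466×10¹⁷ W.

P ≈ 1.466×10¹⁷ W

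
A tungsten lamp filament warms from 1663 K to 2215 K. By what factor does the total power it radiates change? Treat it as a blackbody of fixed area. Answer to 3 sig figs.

P ∝ T⁴, so P₂/P₁ = (T₂/T₁)⁴ = (2215/1663)⁴ = (1.33193)⁴ = 3.15.

P₂/P₁ ≈ 3.15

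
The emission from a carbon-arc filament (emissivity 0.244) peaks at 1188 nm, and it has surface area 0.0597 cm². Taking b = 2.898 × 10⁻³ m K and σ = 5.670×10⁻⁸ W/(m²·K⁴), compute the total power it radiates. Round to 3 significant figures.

P ≈ 2.92 W

Wien's law: T = b/λ_max = 2.898×10⁻³/1.188×10⁻⁶ = 2439.39 K.
Area A = 0.0597 cm² = 5.97×10⁻⁶ m².
Then P = εσAT⁴ = 0.244×5.670×10⁻⁸×5.97×10⁻⁶×(2439.39)⁴ = 2.92 W.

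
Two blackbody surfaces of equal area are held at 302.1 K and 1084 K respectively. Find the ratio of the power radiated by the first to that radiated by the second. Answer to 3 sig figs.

P₁/P₂ ≈ 6.03×10⁻³

With equal areas, P₁/P₂ = (T₁/T₂)⁴ = (302.1/1084)⁴ = 6.03×10⁻³.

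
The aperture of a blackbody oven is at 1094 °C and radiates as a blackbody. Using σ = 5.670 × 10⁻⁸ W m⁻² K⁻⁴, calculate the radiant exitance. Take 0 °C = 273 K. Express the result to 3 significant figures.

I ≈ 1.98×10⁵ W/m²

T = 1094 °C + 273 = 1367 K.
Stefan–Boltzmann: I = σT⁴ = 5.670×10⁻⁸ × (1367)⁴ = 1.98×10⁵ W/m².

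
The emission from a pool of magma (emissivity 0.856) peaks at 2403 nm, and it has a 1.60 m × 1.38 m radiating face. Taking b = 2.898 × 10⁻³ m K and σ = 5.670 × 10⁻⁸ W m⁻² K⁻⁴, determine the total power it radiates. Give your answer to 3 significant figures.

Wien's law: T = b/λ_max = 2.898×10⁻³/2.403×10⁻⁶ = 1205.99 K.
Area A = 1.60 × 1.38 = 2.208 m².
Then P = εσAT⁴ = 0.856×5.670×10⁻⁸×2.208×(1205.99)⁴ = 2.27×10⁵ W.

P ≈ 2.27×10⁵ W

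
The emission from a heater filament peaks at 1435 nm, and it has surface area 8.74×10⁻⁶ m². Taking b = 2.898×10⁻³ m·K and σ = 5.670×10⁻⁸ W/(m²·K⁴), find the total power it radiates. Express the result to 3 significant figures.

P ≈ 8.24 W

Wien's law: T = b/λ_max = 2.898×10⁻³/1.435×10⁻⁶ = 2019.51 K.
Area A = 8.74×10⁻⁶ m².
Then P = σAT⁴ = 5.670×10⁻⁸×8.74×10⁻⁶×(2019.51)⁴ = 8.24 W.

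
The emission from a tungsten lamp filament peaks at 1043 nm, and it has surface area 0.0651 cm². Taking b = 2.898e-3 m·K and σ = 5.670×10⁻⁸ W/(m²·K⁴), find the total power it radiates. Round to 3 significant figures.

P ≈ 22.0 W

Wien's law: T = b/λ_max = 2.898×10⁻³/1.043×10⁻⁶ = 2778.52 K.
Area A = 0.0651 cm² = 6.51×10⁻⁶ m².
Then P = σAT⁴ = 5.670×10⁻⁸×6.51×10⁻⁶×(2778.52)⁴ = 22.0 W.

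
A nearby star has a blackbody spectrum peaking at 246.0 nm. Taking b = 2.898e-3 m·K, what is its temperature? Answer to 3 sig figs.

Wien's law gives T = b/λ_max = (2.898×10⁻³ m·K)/(2.460×10⁻⁷ m) = 1.18×10⁴ K.

T ≈ 1.18×10⁴ K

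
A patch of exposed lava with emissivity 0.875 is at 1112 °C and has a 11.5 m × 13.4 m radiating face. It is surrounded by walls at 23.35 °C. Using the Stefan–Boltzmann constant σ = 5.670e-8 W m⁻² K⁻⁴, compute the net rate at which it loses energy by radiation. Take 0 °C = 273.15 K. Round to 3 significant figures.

Net loss ≈ 2.81×10⁷ W

T = 1112 °C + 273.15 = 1385.15 K.
Surroundings: T = 23.35 °C + 273.15 = 296.50 K.
Area A = 11.5 × 13.4 = 154.1 m².
Net radiated power P_net = εσA(T⁴ − T₀⁴) = 0.875×5.670×10⁻⁸×154.1×(1385.15⁴ − 296.50⁴).
T⁴ − T₀⁴ = 3.68118×10¹² − 7.72856×10⁹ = 3.67345×10¹² K⁴, so P_net = 2.81×10⁷ W.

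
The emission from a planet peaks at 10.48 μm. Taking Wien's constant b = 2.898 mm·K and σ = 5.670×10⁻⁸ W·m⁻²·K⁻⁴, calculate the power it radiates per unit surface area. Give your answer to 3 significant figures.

Wien's law: T = b/λ_max = 2.898×10⁻³/1.048×10⁻⁵ = 276.527 K.
Then I = σT⁴ = 5.670×10⁻⁸×(276.527)⁴ = 332 W/m².

I ≈ 332 W/m²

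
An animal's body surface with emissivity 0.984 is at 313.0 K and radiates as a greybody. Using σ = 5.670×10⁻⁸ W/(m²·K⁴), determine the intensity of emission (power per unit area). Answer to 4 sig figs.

I ≈ 535.5 W/m²

Stefan–Boltzmann: I = εσT⁴ = 0.984 × 5.670×10⁻⁸ × (313.0)⁴ = 535.5 W/m².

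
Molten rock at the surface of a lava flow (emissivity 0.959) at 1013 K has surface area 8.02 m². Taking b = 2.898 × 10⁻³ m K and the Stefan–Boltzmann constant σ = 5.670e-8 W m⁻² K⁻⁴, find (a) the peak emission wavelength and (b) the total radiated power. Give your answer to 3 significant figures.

(a) λ_max = b/T = 2.898×10⁻³/1013 = 2.861×10⁻⁶ m = 2.86 μm.
Area A = 8.02 m².
(b) P = εσAT⁴ = 0.959×5.670×10⁻⁸×8.02×(1013)⁴ = 4.59×10⁵ W.

λ_max ≈ 2.86 μm; P ≈ 4.59×10⁵ W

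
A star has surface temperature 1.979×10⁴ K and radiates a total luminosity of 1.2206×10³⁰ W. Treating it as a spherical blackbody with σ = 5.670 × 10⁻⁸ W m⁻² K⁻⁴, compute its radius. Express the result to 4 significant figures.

R ≈ 3.342×10⁹ m

L = 4πR²σT⁴ ⇒ R = √(L/(4πσT⁴)).
σT⁴ = 8.69694×10⁹ W/m², so R = √(1.2206×10³⁰/(4π×8.69694×10⁹)) = 3.342×10⁹ m.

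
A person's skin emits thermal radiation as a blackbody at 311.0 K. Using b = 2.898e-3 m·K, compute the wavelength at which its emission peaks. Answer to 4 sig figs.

Wien's displacement law: λ_max = b/T = (2.898×10⁻³ m·K)/(311.0 K) = 9.3183×10⁻⁶ m.
That is 9.318 μm, in the infrared range.

λ_max ≈ 9.318 μm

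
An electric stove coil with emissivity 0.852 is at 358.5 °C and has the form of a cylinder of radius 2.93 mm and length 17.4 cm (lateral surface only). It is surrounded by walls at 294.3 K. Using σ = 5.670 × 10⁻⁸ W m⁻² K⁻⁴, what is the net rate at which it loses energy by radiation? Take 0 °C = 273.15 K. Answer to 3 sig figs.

Net loss ≈ 23.5 W

T = 358.5 °C + 273.15 = 631.65 K.
Lateral area A = 2πrL = 2π×2.93×10⁻³×0.174 = 3.20329×10⁻³ m².
Net radiated power P_net = εσA(T⁴ − T₀⁴) = 0.852×5.670×10⁻⁸×3.20329×10⁻³×(631.65⁴ − 294.3⁴).
T⁴ − T₀⁴ = 1.59186×10¹¹ − 7.50172×10⁹ = 1.51684×10¹¹ K⁴, so P_net = 23.5 W.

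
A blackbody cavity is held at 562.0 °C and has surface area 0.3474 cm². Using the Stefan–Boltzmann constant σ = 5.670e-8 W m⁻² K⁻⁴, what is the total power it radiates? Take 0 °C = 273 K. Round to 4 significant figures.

P ≈ 0.9575 W

T = 562.0 °C + 273 = 835.0 K.
Area A = 0.3474 cm² = 3.474×10⁻⁵ m².
P = σAT⁴ = 5.670×10⁻⁸ × 3.474×10⁻⁵ × (835.0)⁴ = 0.9575 W.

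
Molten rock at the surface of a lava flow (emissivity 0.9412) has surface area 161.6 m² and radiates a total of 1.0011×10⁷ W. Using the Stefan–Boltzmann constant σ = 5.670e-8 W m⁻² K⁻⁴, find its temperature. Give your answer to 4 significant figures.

Area A = 161.6 m².
P = εσAT⁴ ⇒ T = (P/(εσA))^(1/4) = (1.0011×10⁷/(0.9412×5.670×10⁻⁸×161.6))^(1/4) = 1038 K.

T ≈ 1038 K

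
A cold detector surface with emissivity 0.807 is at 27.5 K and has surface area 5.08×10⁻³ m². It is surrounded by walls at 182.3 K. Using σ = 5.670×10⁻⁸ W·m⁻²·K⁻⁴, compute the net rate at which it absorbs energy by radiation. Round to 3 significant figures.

Net gain ≈ 0.257 W

Area A = 5.08×10⁻³ m².
Net radiated power P_net = εσA(T⁴ − T₀⁴) = 0.807×5.670×10⁻⁸×5.08×10⁻³×(27.5⁴ − 182.3⁴).
T⁴ − T₀⁴ = 5.71914×10⁵ − 1.10445×10⁹ = -1.10388×10⁹ K⁴, so P_net = -0.257 W — negative, meaning a net gain of 0.257 W.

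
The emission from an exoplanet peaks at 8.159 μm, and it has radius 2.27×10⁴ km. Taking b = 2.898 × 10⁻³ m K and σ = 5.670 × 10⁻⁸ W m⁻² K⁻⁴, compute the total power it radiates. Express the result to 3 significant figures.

P ≈ 5.84×10¹⁸ W

Wien's law: T = b/λ_max = 2.898×10⁻³/8.159×10⁻⁶ = 355.191 K.
Surface area A = 4πR² = 4π(2.27×10⁷ m)² = 6.47533×10¹⁵ m².
Then P = σAT⁴ = 5.670×10⁻⁸×6.47533×10¹⁵×(355.191)⁴ = 5.84×10¹⁸ W.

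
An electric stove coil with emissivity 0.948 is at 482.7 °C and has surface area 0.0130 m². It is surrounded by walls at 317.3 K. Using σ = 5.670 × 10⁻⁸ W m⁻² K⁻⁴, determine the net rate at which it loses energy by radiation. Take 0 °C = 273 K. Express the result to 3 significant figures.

Net loss ≈ 221 W

T = 482.7 °C + 273 = 755.7 K.
Area A = 0.0130 m².
Net radiated power P_net = εσA(T⁴ − T₀⁴) = 0.948×5.670×10⁻⁸×0.0130×(755.7⁴ − 317.3⁴).
T⁴ − T₀⁴ = 3.26135×10¹¹ − 1.01363×10¹⁰ = 3.15999×10¹¹ K⁴, so P_net = 221 W.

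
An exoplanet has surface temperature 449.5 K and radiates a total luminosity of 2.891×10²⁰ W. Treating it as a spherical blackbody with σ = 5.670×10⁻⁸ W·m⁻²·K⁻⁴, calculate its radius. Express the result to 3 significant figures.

R ≈ 9.97×10⁷ m

L = 4πR²σT⁴ ⇒ R = √(L/(4πσT⁴)).
σT⁴ = 2314.74 W/m², so R = √(2.891×10²⁰/(4π×2314.74)) = 9.97×10⁷ m.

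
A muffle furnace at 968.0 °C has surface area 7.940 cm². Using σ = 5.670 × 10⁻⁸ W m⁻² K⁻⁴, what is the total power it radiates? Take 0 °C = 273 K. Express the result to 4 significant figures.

T = 968.0 °C + 273 = 1241.0 K.
Area A = 7.940 cm² = 7.940×10⁻⁴ m².
P = σAT⁴ = 5.670×10⁻⁸ × 7.940×10⁻⁴ × (1241.0)⁴ = 106.8 W.

P ≈ 106.8 W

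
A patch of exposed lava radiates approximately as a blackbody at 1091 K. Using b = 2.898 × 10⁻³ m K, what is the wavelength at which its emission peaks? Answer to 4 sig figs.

Wien's displacement law: λ_max = b/T = (2.898×10⁻³ m·K)/(1091 K) = 2.6563×10⁻⁶ m.
That is 2.656 μm, in the infrared range.

λ_max ≈ 2.656 μm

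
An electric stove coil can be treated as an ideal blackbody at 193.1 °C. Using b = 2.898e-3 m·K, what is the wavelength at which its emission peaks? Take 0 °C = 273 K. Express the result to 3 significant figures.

λ_max ≈ 6.22 μm

T = 193.1 °C + 273 = 466.1 K.
Wien's displacement law: λ_max = b/T = (2.898×10⁻³ m·K)/(466.1 K) = 6.218×10⁻⁶ m.
That is 6.22 μm, in the infrared range.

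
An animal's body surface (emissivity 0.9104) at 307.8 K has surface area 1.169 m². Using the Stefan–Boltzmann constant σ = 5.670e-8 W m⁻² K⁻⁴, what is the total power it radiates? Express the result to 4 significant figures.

P ≈ 541.6 W

Area A = 1.169 m².
P = εσAT⁴ = 0.9104 × 5.670×10⁻⁸ × 1.169 × (307.8)⁴ = 541.6 W.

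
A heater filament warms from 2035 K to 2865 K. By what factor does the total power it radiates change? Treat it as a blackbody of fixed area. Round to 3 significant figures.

P₂/P₁ ≈ 3.93

P ∝ T⁴, so P₂/P₁ = (T₂/T₁)⁴ = (2865/2035)⁴ = (1.40786)⁴ = 3.93.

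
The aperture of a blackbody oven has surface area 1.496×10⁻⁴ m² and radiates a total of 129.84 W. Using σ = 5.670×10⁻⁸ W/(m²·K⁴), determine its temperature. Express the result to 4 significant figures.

T ≈ 1978 K

Area A = 1.496×10⁻⁴ m².
P = σAT⁴ ⇒ T = (P/(σA))^(1/4) = (129.84/(5.670×10⁻⁸×1.496×10⁻⁴))^(1/4) = 1978 K.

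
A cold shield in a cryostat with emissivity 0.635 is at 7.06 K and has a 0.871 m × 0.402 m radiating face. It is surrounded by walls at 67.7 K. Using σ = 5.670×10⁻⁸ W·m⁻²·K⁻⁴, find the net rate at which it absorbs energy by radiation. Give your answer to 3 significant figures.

Net gain ≈ 0.265 W

Area A = 0.871 × 0.402 = 0.350142 m².
Net radiated power P_net = εσA(T⁴ − T₀⁴) = 0.635×5.670×10⁻⁸×0.350142×(7.06⁴ − 67.7⁴).
T⁴ − T₀⁴ = 2484.38 − 2.10065×10⁷ = -2.10040×10⁷ K⁴, so P_net = -0.265 W — negative, meaning a net gain of 0.265 W.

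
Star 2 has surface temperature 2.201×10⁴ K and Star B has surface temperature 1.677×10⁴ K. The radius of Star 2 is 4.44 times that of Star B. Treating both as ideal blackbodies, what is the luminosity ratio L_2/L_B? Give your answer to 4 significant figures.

L ∝ R²T⁴, so L_2/L_B = (R_2/R_B)²(T_2/T_B)⁴ = (4.44)² × (2.201×10⁴/1.677×10⁴)⁴ = 19.7136 × 2.96721 = 58.49.

L_2/L_B ≈ 58.49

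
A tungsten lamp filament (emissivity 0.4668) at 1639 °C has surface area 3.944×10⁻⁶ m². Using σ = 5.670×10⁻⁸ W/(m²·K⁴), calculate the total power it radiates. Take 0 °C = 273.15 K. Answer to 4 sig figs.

T = 1639 °C + 273.15 = 1912.15 K.
Area A = 3.944×10⁻⁶ m².
P = εσAT⁴ = 0.4668 × 5.670×10⁻⁸ × 3.944×10⁻⁶ × (1912.15)⁴ = 1.396 W.

P ≈ 1.396 W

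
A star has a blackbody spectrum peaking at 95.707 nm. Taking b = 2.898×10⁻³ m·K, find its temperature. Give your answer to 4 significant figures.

Wien's law gives T = b/λ_max = (2.898×10⁻³ m·K)/(9.5707×10⁻⁸ m) = 3.028×10⁴ K.

T ≈ 3.028×10⁴ K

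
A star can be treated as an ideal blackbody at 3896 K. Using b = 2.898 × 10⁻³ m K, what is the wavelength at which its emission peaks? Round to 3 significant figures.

λ_max ≈ 744 nm

Wien's displacement law: λ_max = b/T = (2.898×10⁻³ m·K)/(3896 K) = 7.438×10⁻⁷ m.
That is 744 nm, in the visible range.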